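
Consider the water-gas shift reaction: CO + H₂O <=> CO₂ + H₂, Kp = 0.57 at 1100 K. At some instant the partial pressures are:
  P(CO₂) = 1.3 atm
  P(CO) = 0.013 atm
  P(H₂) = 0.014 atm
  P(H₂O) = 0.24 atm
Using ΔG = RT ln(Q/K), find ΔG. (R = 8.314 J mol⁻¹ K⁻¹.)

ΔG = 21.3 kJ/mol

Qp = P(CO₂)·P(H₂) / (P(CO)·P(H₂O)) = (1.3)·(0.014) / ((0.013)·(0.24)) = 5.83
ΔG = RT ln(Qp/Kp) = (8.314 J mol⁻¹ K⁻¹)(1100 K) × ln(5.83/0.57)
   = (9.145 kJ/mol)(2.325) = 21.3 kJ/mol
ΔG > 0, so the forward reaction is non-spontaneous (proceeds in reverse).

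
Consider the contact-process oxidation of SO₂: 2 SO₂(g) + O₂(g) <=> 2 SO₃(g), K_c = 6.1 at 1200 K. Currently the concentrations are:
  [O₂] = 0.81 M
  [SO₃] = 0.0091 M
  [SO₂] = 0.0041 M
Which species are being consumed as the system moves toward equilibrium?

Q_c = [SO₃]² / ([SO₂]²·[O₂]) = (0.0091)² / ((0.0041)²·(0.81)) = 6.1
Q_c = 6.1 = K_c; the system is at equilibrium.

none (at equilibrium)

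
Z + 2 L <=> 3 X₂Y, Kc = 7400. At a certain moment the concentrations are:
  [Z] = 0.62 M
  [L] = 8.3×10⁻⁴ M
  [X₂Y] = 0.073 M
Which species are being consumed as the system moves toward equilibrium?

Z, L (reactants)

Qc = [X₂Y]³ / ([Z]·[L]²) = (0.073)³ / ((0.62)·(8.3×10⁻⁴)²) = 910
Qc = 910 < Kc = 7400: net forward reaction.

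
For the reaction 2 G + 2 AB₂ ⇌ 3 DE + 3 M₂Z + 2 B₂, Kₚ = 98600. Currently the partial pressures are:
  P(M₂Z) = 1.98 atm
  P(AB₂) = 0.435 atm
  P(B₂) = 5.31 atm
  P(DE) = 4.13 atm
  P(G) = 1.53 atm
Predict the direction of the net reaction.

toward products

Qₚ = P(DE)³·P(M₂Z)³·P(B₂)² / (P(G)²·P(AB₂)²) = (4.13)³·(1.98)³·(5.31)² / ((1.53)²·(0.435)²) = 34800
Qₚ = 34800 < Kₚ = 98600, so the forward reaction proceeds.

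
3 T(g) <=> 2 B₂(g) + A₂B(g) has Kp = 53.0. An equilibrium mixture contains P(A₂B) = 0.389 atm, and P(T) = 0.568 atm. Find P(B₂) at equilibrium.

At equilibrium, Kp = P(B₂)²·P(A₂B) / P(T)³ = 53.0.
(P(B₂))²·(0.389) / (0.568)³ = 53.0
P(B₂)² = 25.0 ⇒ P(B₂) = 5.00 atm

P(B₂) = 5.00 atm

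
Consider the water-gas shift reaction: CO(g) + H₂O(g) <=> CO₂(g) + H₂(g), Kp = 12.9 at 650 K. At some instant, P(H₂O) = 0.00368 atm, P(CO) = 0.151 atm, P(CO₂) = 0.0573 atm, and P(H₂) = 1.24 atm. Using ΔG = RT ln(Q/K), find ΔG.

Qp = P(CO₂)·P(H₂) / (P(CO)·P(H₂O)) = (0.0573)·(1.24) / ((0.151)·(0.00368)) = 128
ΔG = RT ln(Qp/Kp) = (8.314 J mol⁻¹ K⁻¹)(650 K) × ln(128/12.9)
   = (5.404 kJ/mol)(2.295) = 12.4 kJ/mol
ΔG > 0, so the forward reaction is non-spontaneous (proceeds in reverse).

ΔG = 12.4 kJ/mol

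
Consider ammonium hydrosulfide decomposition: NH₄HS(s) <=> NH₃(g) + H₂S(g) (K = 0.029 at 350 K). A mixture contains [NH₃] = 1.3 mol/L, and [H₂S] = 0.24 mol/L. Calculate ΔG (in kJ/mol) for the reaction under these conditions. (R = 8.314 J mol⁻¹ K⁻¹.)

ΔG = 6.91 kJ/mol

(NH₄HS is a pure solid — omitted from Q.)
Q = [NH₃]·[H₂S] = (1.3)·(0.24) = 0.312
ΔG = RT ln(Q/K) = (8.314 J mol⁻¹ K⁻¹)(350 K) × ln(0.312/0.029)
   = (2.910 kJ/mol)(2.376) = 6.91 kJ/mol
ΔG > 0, so the forward reaction is non-spontaneous (proceeds in reverse).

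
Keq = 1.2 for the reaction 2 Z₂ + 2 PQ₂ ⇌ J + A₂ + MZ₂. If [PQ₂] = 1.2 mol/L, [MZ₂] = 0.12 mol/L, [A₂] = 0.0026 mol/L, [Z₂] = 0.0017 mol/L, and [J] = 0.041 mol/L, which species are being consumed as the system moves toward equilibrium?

J, A₂, MZ₂ (products)

Q = [J]·[A₂]·[MZ₂] / ([Z₂]²·[PQ₂]²) = (0.041)·(0.0026)·(0.12) / ((0.0017)²·(1.2)²) = 3.1
Q = 3.1 > Keq = 1.2: net reverse reaction.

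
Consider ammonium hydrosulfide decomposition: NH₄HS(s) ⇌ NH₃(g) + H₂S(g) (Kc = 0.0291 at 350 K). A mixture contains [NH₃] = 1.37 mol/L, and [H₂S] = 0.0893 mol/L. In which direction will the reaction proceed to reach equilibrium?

in the reverse direction

(NH₄HS is a pure solid — omitted from Qc.)
Qc = [NH₃]·[H₂S] = (1.37)·(0.0893) = 0.122
Qc = 0.122 > Kc = 0.0291, so the reverse reaction proceeds.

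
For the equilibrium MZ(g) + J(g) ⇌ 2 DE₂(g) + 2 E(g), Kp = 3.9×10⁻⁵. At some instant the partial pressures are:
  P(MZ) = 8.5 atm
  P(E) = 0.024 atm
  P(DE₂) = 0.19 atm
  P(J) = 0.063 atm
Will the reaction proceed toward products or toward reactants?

Qp = P(DE₂)²·P(E)² / (P(MZ)·P(J)) = (0.19)²·(0.024)² / ((8.5)·(0.063)) = 3.9×10⁻⁵
Qp = 3.9×10⁻⁵ = Kp, so the system is already at equilibrium.

neither direction; the system is at equilibrium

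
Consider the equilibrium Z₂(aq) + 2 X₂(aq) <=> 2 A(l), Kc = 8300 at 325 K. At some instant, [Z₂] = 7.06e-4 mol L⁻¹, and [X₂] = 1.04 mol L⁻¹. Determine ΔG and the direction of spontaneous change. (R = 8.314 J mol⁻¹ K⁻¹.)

(A is a pure liquid — omitted from Qc.)
Qc = 1 / ([Z₂]·[X₂]²) = 1 / ((7.06e-4)·(1.04)²) = 1310
ΔG = RT ln(Qc/Kc) = (8.314 J mol⁻¹ K⁻¹)(325 K) × ln(1310/8300)
   = (2.702 kJ/mol)(-1.846) = -4.99 kJ/mol
ΔG < 0, so the forward reaction is spontaneous (proceeds forward).

ΔG = -4.99 kJ/mol; the forward reaction is spontaneous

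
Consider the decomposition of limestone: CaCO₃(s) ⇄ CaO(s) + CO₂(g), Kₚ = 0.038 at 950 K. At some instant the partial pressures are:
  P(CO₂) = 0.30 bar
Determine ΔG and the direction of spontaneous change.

(CaCO₃, CaO are pure solids — omitted from Qₚ.)
Qₚ = P(CO₂) = 0.300
ΔG = RT ln(Qₚ/Kₚ) = (8.314 J mol⁻¹ K⁻¹)(950 K) × ln(0.300/0.038)
   = (7.898 kJ/mol)(2.066) = 16.3 kJ/mol
ΔG > 0, so the forward reaction is non-spontaneous (proceeds in reverse).

ΔG = 16.3 kJ/mol; the forward reaction is non-spontaneous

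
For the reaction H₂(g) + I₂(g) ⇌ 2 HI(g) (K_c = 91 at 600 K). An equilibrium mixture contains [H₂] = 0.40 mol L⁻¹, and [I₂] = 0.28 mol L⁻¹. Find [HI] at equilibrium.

At equilibrium, K_c = [HI]² / ([H₂]·[I₂]) = 91.
([HI])² / ((0.40)·(0.28)) = 91
[HI]² = 10.2 ⇒ [HI] = 3.2 mol L⁻¹

[HI] = 3.2 mol L⁻¹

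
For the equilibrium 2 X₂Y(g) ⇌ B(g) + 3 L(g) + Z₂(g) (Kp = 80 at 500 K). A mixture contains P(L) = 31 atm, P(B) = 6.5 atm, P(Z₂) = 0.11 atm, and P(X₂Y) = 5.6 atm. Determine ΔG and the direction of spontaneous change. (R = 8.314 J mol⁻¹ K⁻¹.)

Qp = P(B)·P(L)³·P(Z₂) / P(X₂Y)² = (6.5)·(31)³·(0.11) / (5.6)² = 679
ΔG = RT ln(Qp/Kp) = (8.314 J mol⁻¹ K⁻¹)(500 K) × ln(679/80)
   = (4.157 kJ/mol)(2.139) = 8.89 kJ/mol
ΔG > 0, so the forward reaction is non-spontaneous (proceeds in reverse).

ΔG = 8.89 kJ/mol; the forward reaction is non-spontaneous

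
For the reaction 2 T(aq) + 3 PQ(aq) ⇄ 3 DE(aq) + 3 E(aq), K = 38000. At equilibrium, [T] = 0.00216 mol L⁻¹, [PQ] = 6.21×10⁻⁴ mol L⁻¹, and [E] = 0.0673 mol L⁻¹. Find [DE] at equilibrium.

[DE] = 0.00518 mol L⁻¹

At equilibrium, K = [DE]³·[E]³ / ([T]²·[PQ]³) = 38000.
([DE])³·(0.0673)³ / ((0.00216)²·(6.21×10⁻⁴)³) = 38000
[DE]³ = 1.39×10⁻⁷ ⇒ [DE] = 0.00518 mol L⁻¹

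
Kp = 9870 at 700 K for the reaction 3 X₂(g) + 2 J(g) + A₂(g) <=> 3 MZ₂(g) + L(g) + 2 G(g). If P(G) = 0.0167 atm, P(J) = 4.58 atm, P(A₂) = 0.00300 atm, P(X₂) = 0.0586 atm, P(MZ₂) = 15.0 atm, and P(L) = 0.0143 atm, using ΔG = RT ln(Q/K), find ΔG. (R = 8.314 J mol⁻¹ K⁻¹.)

Qp = P(MZ₂)³·P(L)·P(G)² / (P(X₂)³·P(J)²·P(A₂)) = (15.0)³·(0.0143)·(0.0167)² / ((0.0586)³·(4.58)²·(0.00300)) = 1060
ΔG = RT ln(Qp/Kp) = (8.314 J mol⁻¹ K⁻¹)(700 K) × ln(1060/9870)
   = (5.820 kJ/mol)(-2.231) = -13.0 kJ/mol
ΔG < 0, so the forward reaction is spontaneous (proceeds forward).

ΔG = -13.0 kJ/mol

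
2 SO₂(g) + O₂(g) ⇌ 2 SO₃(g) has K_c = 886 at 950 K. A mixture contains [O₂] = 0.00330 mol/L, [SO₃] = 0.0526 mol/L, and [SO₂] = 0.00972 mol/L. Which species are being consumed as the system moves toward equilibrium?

SO₃ (products)

Q_c = [SO₃]² / ([SO₂]²·[O₂]) = (0.0526)² / ((0.00972)²·(0.00330)) = 8870
Q_c = 8870 > K_c = 886: net reverse reaction.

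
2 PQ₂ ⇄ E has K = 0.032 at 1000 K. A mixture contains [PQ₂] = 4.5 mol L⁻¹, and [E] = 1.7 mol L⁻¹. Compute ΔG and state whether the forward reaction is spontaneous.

ΔG = 8.02 kJ/mol; the forward reaction is non-spontaneous

Q = [E] / [PQ₂]² = (1.7) / (4.5)² = 0.0840
ΔG = RT ln(Q/K) = (8.314 J mol⁻¹ K⁻¹)(1000 K) × ln(0.0840/0.032)
   = (8.314 kJ/mol)(0.9651) = 8.02 kJ/mol
ΔG > 0, so the forward reaction is non-spontaneous (proceeds in reverse).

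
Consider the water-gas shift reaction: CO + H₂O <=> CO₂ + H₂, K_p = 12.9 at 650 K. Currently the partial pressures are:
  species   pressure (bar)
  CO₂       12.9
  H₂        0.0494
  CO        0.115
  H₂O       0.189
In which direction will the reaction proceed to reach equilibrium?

Q_p = P(CO₂)·P(H₂) / (P(CO)·P(H₂O)) = (12.9)·(0.0494) / ((0.115)·(0.189)) = 29.3
Q_p = 29.3 > K_p = 12.9, so the reverse reaction proceeds.

to the left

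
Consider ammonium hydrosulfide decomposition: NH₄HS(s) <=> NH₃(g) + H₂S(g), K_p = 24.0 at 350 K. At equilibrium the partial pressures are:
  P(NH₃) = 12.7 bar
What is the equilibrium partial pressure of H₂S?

(NH₄HS is a pure solid — omitted from K_p.)
At equilibrium, K_p = P(NH₃)·P(H₂S) = 24.0.
(12.7)·(P(H₂S)) = 24.0
P(H₂S) = 1.89 bar

P(H₂S) = 1.89 bar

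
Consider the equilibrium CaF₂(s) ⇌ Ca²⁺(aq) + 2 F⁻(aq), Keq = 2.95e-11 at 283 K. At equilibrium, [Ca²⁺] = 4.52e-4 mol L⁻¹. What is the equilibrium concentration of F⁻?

[F⁻] = 2.55e-4 mol L⁻¹

(CaF₂ is a pure solid — omitted from Keq.)
At equilibrium, Keq = [Ca²⁺]·[F⁻]² = 2.95e-11.
(4.52e-4)·([F⁻])² = 2.95e-11
[F⁻]² = 6.53e-8 ⇒ [F⁻] = 2.55e-4 mol L⁻¹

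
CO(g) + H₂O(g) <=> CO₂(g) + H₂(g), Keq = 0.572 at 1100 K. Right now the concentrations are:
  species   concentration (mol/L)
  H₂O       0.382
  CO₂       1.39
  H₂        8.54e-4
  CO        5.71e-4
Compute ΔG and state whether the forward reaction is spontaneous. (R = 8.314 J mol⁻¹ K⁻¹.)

ΔG = 20.6 kJ/mol; the forward reaction is non-spontaneous

Q = [CO₂]·[H₂] / ([CO]·[H₂O]) = (1.39)·(8.54e-4) / ((5.71e-4)·(0.382)) = 5.44
ΔG = RT ln(Q/Keq) = (8.314 J mol⁻¹ K⁻¹)(1100 K) × ln(5.44/0.572)
   = (9.145 kJ/mol)(2.252) = 20.6 kJ/mol
ΔG > 0, so the forward reaction is non-spontaneous (proceeds in reverse).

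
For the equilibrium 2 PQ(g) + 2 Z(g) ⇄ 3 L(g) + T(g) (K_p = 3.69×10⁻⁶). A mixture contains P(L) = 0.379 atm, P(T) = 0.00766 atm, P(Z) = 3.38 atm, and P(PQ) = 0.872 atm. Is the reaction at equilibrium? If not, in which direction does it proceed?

Q_p = P(L)³·P(T) / (P(PQ)²·P(Z)²) = (0.379)³·(0.00766) / ((0.872)²·(3.38)²) = 4.80×10⁻⁵
Q_p = 4.80×10⁻⁵ > K_p = 3.69×10⁻⁶, so the reverse reaction proceeds.

to the left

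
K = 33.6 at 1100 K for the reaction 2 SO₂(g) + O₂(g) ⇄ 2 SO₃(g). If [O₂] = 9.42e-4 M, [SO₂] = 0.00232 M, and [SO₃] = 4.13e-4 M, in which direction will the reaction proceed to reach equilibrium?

Q = [SO₃]² / ([SO₂]²·[O₂]) = (4.13e-4)² / ((0.00232)²·(9.42e-4)) = 33.6
Q = 33.6 = K, so the system is already at equilibrium.

neither direction; the system is at equilibrium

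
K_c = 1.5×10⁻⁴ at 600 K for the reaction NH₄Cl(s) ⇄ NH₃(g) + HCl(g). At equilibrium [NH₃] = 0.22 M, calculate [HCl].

[HCl] = 6.8×10⁻⁴ M

(NH₄Cl is a pure solid — omitted from K_c.)
At equilibrium, K_c = [NH₃]·[HCl] = 1.5×10⁻⁴.
(0.22)·([HCl]) = 1.5×10⁻⁴
[HCl] = 6.82×10⁻⁴ = 6.8×10⁻⁴ M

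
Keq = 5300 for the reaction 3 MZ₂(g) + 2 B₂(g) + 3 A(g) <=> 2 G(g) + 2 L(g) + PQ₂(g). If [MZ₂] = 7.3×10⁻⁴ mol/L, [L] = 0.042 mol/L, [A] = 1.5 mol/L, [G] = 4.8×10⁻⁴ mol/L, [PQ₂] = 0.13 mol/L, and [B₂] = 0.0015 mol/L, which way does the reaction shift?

to the left

Q = [G]²·[L]²·[PQ₂] / ([MZ₂]³·[B₂]²·[A]³) = (4.8×10⁻⁴)²·(0.042)²·(0.13) / ((7.3×10⁻⁴)³·(0.0015)²·(1.5)³) = 18000
Q = 18000 > Keq = 5300, so the reverse reaction proceeds.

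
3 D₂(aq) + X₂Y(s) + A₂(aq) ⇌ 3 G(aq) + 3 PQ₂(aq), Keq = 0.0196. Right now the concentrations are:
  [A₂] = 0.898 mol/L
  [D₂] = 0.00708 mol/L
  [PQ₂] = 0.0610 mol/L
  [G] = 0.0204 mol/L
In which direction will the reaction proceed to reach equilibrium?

(X₂Y is a pure solid — omitted from Q.)
Q = [G]³·[PQ₂]³ / ([D₂]³·[A₂]) = (0.0204)³·(0.0610)³ / ((0.00708)³·(0.898)) = 0.00605
Q = 0.00605 < Keq = 0.0196, so the forward reaction proceeds.

in the forward direction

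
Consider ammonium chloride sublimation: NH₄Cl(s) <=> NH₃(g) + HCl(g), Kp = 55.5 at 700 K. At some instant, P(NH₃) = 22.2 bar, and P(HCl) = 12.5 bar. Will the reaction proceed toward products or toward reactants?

(NH₄Cl is a pure solid — omitted from Qp.)
Qp = P(NH₃)·P(HCl) = (22.2)·(12.5) = 278
Qp = 278 > Kp = 55.5, so the reverse reaction proceeds.

in the reverse direction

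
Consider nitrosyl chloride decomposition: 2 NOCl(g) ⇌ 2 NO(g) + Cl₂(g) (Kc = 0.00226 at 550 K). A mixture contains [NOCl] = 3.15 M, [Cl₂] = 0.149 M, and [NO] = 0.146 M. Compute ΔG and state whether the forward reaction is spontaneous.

Qc = [NO]²·[Cl₂] / [NOCl]² = (0.146)²·(0.149) / (3.15)² = 3.20×10⁻⁴
ΔG = RT ln(Qc/Kc) = (8.314 J mol⁻¹ K⁻¹)(550 K) × ln(3.20×10⁻⁴/0.00226)
   = (4.573 kJ/mol)(-1.955) = -8.94 kJ/mol
ΔG < 0, so the forward reaction is spontaneous (proceeds forward).

ΔG = -8.94 kJ/mol; the forward reaction is spontaneous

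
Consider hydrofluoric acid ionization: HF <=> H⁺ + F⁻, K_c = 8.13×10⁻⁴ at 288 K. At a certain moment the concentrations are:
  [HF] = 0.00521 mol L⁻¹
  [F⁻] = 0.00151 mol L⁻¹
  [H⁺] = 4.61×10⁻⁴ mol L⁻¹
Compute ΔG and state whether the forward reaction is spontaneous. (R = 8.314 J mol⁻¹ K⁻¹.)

Q_c = [H⁺]·[F⁻] / [HF] = (4.61×10⁻⁴)·(0.00151) / (0.00521) = 1.34×10⁻⁴
ΔG = RT ln(Q_c/K_c) = (8.314 J mol⁻¹ K⁻¹)(288 K) × ln(1.34×10⁻⁴/8.13×10⁻⁴)
   = (2.394 kJ/mol)(-1.803) = -4.32 kJ/mol
ΔG < 0, so the forward reaction is spontaneous (proceeds forward).

ΔG = -4.32 kJ/mol; the forward reaction is spontaneous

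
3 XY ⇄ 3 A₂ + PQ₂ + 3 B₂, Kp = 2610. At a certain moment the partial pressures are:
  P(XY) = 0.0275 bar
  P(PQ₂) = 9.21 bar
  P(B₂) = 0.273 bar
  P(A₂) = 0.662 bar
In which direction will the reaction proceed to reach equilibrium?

neither direction; the system is at equilibrium

Qp = P(A₂)³·P(PQ₂)·P(B₂)³ / P(XY)³ = (0.662)³·(9.21)·(0.273)³ / (0.0275)³ = 2610
Qp = 2610 = Kp, so the system is already at equilibrium.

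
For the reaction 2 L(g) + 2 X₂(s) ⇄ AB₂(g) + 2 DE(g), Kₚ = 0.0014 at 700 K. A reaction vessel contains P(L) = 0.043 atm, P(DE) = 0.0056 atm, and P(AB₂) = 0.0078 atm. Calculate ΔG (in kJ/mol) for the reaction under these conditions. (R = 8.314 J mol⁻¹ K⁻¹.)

(X₂ is a pure solid — omitted from Qₚ.)
Qₚ = P(AB₂)·P(DE)² / P(L)² = (0.0078)·(0.0056)² / (0.043)² = 1.32e-4
ΔG = RT ln(Qₚ/Kₚ) = (8.314 J mol⁻¹ K⁻¹)(700 K) × ln(1.32e-4/0.0014)
   = (5.820 kJ/mol)(-2.361) = -13.7 kJ/mol
ΔG < 0, so the forward reaction is spontaneous (proceeds forward).

ΔG = -13.7 kJ/mol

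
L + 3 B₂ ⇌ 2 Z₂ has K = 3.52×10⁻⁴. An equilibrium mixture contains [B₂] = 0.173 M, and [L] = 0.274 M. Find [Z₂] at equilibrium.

[Z₂] = 7.07×10⁻⁴ M

At equilibrium, K = [Z₂]² / ([L]·[B₂]³) = 3.52×10⁻⁴.
([Z₂])² / ((0.274)·(0.173)³) = 3.52×10⁻⁴
[Z₂]² = 4.99×10⁻⁷ ⇒ [Z₂] = 7.07×10⁻⁴ M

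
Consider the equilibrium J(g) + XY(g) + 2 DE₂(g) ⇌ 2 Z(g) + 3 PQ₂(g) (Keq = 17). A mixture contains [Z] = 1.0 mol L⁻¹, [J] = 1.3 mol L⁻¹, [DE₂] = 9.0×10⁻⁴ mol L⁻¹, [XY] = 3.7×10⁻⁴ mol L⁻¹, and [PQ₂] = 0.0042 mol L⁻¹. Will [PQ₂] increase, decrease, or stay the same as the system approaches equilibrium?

Q = [Z]²·[PQ₂]³ / ([J]·[XY]·[DE₂]²) = (1.0)²·(0.0042)³ / ((1.3)·(3.7×10⁻⁴)·(9.0×10⁻⁴)²) = 190
Q = 190 > Keq = 17: net reverse reaction.
PQ₂ is a product, so it decreases.

decrease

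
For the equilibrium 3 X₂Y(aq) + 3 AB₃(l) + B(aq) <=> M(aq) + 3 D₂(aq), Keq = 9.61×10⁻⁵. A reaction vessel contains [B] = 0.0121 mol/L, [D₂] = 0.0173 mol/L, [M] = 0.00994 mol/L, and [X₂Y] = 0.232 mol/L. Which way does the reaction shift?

toward reactants

(AB₃ is a pure liquid — omitted from Q.)
Q = [M]·[D₂]³ / ([X₂Y]³·[B]) = (0.00994)·(0.0173)³ / ((0.232)³·(0.0121)) = 3.41×10⁻⁴
Q = 3.41×10⁻⁴ > Keq = 9.61×10⁻⁵, so the reverse reaction proceeds.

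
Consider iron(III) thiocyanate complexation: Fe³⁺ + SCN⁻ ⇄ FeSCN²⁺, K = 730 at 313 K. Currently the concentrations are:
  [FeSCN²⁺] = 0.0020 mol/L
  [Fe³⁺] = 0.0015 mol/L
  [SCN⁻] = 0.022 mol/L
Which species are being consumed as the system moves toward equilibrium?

Q = [FeSCN²⁺] / ([Fe³⁺]·[SCN⁻]) = (0.0020) / ((0.0015)·(0.022)) = 61
Q = 61 < K = 730: net forward reaction.

Fe³⁺, SCN⁻ (reactants)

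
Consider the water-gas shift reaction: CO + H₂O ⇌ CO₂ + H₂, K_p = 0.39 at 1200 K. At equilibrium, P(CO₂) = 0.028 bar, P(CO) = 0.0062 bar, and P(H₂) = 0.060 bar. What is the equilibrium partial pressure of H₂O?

P(H₂O) = 0.69 bar

At equilibrium, K_p = P(CO₂)·P(H₂) / (P(CO)·P(H₂O)) = 0.39.
(0.028)·(0.060) / ((0.0062)·(P(H₂O))) = 0.39
P(H₂O) = 0.695 = 0.69 bar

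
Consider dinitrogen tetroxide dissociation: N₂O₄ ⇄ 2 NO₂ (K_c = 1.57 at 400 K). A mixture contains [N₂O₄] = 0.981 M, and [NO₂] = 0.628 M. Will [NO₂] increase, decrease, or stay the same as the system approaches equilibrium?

Q_c = [NO₂]² / [N₂O₄] = (0.628)² / (0.981) = 0.402
Q_c = 0.402 < K_c = 1.57: net forward reaction.
NO₂ is a product, so it increases.

increase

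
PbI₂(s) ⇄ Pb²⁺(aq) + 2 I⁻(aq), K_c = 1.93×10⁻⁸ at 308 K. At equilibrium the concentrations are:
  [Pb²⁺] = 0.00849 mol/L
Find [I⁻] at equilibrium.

(PbI₂ is a pure solid — omitted from K_c.)
At equilibrium, K_c = [Pb²⁺]·[I⁻]² = 1.93×10⁻⁸.
(0.00849)·([I⁻])² = 1.93×10⁻⁸
[I⁻]² = 2.27×10⁻⁶ ⇒ [I⁻] = 0.00151 mol/L

[I⁻] = 0.00151 mol/L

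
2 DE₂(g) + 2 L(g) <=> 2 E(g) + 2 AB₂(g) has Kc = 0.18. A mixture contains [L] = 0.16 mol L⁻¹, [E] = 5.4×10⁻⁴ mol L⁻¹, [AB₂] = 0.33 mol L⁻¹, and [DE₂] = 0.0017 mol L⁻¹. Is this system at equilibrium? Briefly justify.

no; Q > K, reaction proceeds in reverse

Qc = [E]²·[AB₂]² / ([DE₂]²·[L]²) = (5.4×10⁻⁴)²·(0.33)² / ((0.0017)²·(0.16)²) = 0.43
Qc = 0.43 > Kc = 0.18: net reverse reaction.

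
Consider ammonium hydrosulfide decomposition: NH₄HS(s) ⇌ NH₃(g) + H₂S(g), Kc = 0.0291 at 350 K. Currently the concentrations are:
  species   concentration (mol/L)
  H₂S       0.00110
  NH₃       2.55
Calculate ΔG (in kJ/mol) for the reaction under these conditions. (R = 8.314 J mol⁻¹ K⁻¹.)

ΔG = -6.81 kJ/mol

(NH₄HS is a pure solid — omitted from Qc.)
Qc = [NH₃]·[H₂S] = (2.55)·(0.00110) = 0.00280
ΔG = RT ln(Qc/Kc) = (8.314 J mol⁻¹ K⁻¹)(350 K) × ln(0.00280/0.0291)
   = (2.910 kJ/mol)(-2.341) = -6.81 kJ/mol
ΔG < 0, so the forward reaction is spontaneous (proceeds forward).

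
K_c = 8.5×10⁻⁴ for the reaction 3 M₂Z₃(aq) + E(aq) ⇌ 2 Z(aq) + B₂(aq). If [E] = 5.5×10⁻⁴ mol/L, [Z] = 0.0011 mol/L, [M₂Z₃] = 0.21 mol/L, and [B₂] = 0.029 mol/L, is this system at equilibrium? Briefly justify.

no; Q > K, reaction proceeds in reverse

Q_c = [Z]²·[B₂] / ([M₂Z₃]³·[E]) = (0.0011)²·(0.029) / ((0.21)³·(5.5×10⁻⁴)) = 0.0069
Q_c = 0.0069 > K_c = 8.5×10⁻⁴: net reverse reaction.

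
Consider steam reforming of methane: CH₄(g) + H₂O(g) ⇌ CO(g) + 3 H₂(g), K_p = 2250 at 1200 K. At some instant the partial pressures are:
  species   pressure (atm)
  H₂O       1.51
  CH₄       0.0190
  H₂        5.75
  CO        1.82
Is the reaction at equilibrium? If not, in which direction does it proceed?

reverse (toward reactants)

Q_p = P(CO)·P(H₂)³ / (P(CH₄)·P(H₂O)) = (1.82)·(5.75)³ / ((0.0190)·(1.51)) = 12100
Q_p = 12100 > K_p = 2250, so the reverse reaction proceeds.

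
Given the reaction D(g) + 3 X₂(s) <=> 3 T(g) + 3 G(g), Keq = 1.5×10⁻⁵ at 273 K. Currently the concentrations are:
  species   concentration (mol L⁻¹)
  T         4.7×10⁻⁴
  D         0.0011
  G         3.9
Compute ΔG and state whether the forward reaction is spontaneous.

ΔG = -2.24 kJ/mol; the forward reaction is spontaneous

(X₂ is a pure solid — omitted from Q.)
Q = [T]³·[G]³ / [D] = (4.7×10⁻⁴)³·(3.9)³ / (0.0011) = 5.60×10⁻⁶
ΔG = RT ln(Q/Keq) = (8.314 J mol⁻¹ K⁻¹)(273 K) × ln(5.60×10⁻⁶/1.5×10⁻⁵)
   = (2.270 kJ/mol)(-0.9853) = -2.24 kJ/mol
ΔG < 0, so the forward reaction is spontaneous (proceeds forward).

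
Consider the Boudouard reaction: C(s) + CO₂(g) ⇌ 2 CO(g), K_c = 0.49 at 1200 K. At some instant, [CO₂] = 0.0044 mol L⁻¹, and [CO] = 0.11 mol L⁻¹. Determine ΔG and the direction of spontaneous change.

(C is a pure solid — omitted from Q_c.)
Q_c = [CO]² / [CO₂] = (0.11)² / (0.0044) = 2.75
ΔG = RT ln(Q_c/K_c) = (8.314 J mol⁻¹ K⁻¹)(1200 K) × ln(2.75/0.49)
   = (9.977 kJ/mol)(1.725) = 17.2 kJ/mol
ΔG > 0, so the forward reaction is non-spontaneous (proceeds in reverse).

ΔG = 17.2 kJ/mol; the forward reaction is non-spontaneous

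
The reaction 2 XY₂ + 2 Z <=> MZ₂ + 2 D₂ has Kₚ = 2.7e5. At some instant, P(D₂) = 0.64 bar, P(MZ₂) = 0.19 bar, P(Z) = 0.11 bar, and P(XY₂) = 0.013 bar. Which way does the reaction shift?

in the forward direction

Qₚ = P(MZ₂)·P(D₂)² / (P(XY₂)²·P(Z)²) = (0.19)·(0.64)² / ((0.013)²·(0.11)²) = 38000
Qₚ = 38000 < Kₚ = 2.7e5, so the forward reaction proceeds.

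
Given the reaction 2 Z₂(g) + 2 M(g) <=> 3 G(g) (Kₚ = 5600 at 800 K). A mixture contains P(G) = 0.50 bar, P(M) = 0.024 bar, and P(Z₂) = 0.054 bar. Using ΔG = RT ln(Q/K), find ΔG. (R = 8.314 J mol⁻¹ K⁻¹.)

ΔG = 17.2 kJ/mol

Qₚ = P(G)³ / (P(Z₂)²·P(M)²) = (0.50)³ / ((0.054)²·(0.024)²) = 74400
ΔG = RT ln(Qₚ/Kₚ) = (8.314 J mol⁻¹ K⁻¹)(800 K) × ln(74400/5600)
   = (6.651 kJ/mol)(2.587) = 17.2 kJ/mol
ΔG > 0, so the forward reaction is non-spontaneous (proceeds in reverse).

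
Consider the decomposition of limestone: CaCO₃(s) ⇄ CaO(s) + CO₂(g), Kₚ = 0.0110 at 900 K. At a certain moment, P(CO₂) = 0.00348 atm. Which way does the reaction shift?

(CaCO₃, CaO are pure solids — omitted from Qₚ.)
Qₚ = P(CO₂) = 0.00348
Qₚ = 0.00348 < Kₚ = 0.0110, so the forward reaction proceeds.

to the right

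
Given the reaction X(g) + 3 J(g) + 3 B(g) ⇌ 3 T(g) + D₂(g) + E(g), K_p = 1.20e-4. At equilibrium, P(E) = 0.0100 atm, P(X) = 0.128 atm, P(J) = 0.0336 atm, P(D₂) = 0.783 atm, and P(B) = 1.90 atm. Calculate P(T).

P(T) = 0.00799 atm

At equilibrium, K_p = P(T)³·P(D₂)·P(E) / (P(X)·P(J)³·P(B)³) = 1.20e-4.
(P(T))³·(0.783)·(0.0100) / ((0.128)·(0.0336)³·(1.90)³) = 1.20e-4
P(T)³ = 5.10e-7 ⇒ P(T) = 0.00799 atm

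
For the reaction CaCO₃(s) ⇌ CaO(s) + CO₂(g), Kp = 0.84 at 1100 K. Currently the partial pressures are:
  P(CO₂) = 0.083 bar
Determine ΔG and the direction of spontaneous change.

ΔG = -21.2 kJ/mol; the forward reaction is spontaneous

(CaCO₃, CaO are pure solids — omitted from Qp.)
Qp = P(CO₂) = 0.0830
ΔG = RT ln(Qp/Kp) = (8.314 J mol⁻¹ K⁻¹)(1100 K) × ln(0.0830/0.84)
   = (9.145 kJ/mol)(-2.315) = -21.2 kJ/mol
ΔG < 0, so the forward reaction is spontaneous (proceeds forward).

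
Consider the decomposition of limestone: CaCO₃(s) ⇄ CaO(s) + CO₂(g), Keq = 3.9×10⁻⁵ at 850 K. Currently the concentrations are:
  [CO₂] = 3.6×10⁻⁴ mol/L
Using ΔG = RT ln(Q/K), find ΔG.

ΔG = 15.7 kJ/mol

(CaCO₃, CaO are pure solids — omitted from Q.)
Q = [CO₂] = 3.60×10⁻⁴
ΔG = RT ln(Q/Keq) = (8.314 J mol⁻¹ K⁻¹)(850 K) × ln(3.60×10⁻⁴/3.9×10⁻⁵)
   = (7.067 kJ/mol)(2.223) = 15.7 kJ/mol
ΔG > 0, so the forward reaction is non-spontaneous (proceeds in reverse).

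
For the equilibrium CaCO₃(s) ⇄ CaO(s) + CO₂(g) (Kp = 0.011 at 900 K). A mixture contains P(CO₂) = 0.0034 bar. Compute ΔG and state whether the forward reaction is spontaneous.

(CaCO₃, CaO are pure solids — omitted from Qp.)
Qp = P(CO₂) = 0.00340
ΔG = RT ln(Qp/Kp) = (8.314 J mol⁻¹ K⁻¹)(900 K) × ln(0.00340/0.011)
   = (7.483 kJ/mol)(-1.174) = -8.79 kJ/mol
ΔG < 0, so the forward reaction is spontaneous (proceeds forward).

ΔG = -8.79 kJ/mol; the forward reaction is spontaneous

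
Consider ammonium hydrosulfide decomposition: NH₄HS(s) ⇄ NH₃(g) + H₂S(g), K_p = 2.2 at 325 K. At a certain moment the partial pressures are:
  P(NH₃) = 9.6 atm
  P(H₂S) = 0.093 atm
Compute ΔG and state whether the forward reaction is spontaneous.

(NH₄HS is a pure solid — omitted from Q_p.)
Q_p = P(NH₃)·P(H₂S) = (9.6)·(0.093) = 0.893
ΔG = RT ln(Q_p/K_p) = (8.314 J mol⁻¹ K⁻¹)(325 K) × ln(0.893/2.2)
   = (2.702 kJ/mol)(-0.9016) = -2.44 kJ/mol
ΔG < 0, so the forward reaction is spontaneous (proceeds forward).

ΔG = -2.44 kJ/mol; the forward reaction is spontaneous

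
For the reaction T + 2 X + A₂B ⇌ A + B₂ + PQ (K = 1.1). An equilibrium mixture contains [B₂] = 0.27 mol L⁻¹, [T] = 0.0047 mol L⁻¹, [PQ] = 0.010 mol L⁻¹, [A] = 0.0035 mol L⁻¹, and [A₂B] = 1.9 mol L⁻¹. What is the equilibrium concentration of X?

At equilibrium, K = [A]·[B₂]·[PQ] / ([T]·[X]²·[A₂B]) = 1.1.
(0.0035)·(0.27)·(0.010) / ((0.0047)·([X])²·(1.9)) = 1.1
[X]² = 9.62×10⁻⁴ ⇒ [X] = 0.031 mol L⁻¹

[X] = 0.031 mol L⁻¹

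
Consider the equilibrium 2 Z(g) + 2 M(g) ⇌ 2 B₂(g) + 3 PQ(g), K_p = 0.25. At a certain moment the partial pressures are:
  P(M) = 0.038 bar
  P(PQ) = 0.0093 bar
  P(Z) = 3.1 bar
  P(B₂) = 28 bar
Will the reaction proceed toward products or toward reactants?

in the forward direction

Q_p = P(B₂)²·P(PQ)³ / (P(Z)²·P(M)²) = (28)²·(0.0093)³ / ((3.1)²·(0.038)²) = 0.045
Q_p = 0.045 < K_p = 0.25, so the forward reaction proceeds.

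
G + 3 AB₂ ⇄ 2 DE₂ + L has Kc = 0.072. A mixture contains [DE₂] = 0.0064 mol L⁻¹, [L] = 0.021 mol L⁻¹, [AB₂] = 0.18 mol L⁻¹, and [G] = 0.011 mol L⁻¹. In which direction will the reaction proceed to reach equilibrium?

forward (toward products)

Qc = [DE₂]²·[L] / ([G]·[AB₂]³) = (0.0064)²·(0.021) / ((0.011)·(0.18)³) = 0.013
Qc = 0.013 < Kc = 0.072, so the forward reaction proceeds.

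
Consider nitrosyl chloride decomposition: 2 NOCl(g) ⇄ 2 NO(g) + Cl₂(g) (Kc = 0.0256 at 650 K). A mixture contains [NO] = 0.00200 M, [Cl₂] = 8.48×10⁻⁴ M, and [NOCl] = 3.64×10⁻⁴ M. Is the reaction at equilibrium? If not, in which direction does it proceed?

at equilibrium

Qc = [NO]²·[Cl₂] / [NOCl]² = (0.00200)²·(8.48×10⁻⁴) / (3.64×10⁻⁴)² = 0.0256
Qc = 0.0256 = Kc, so the system is already at equilibrium.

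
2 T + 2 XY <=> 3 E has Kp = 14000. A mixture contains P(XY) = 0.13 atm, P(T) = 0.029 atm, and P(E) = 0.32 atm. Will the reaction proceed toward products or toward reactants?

toward products

Qp = P(E)³ / (P(T)²·P(XY)²) = (0.32)³ / ((0.029)²·(0.13)²) = 2300
Qp = 2300 < Kp = 14000, so the forward reaction proceeds.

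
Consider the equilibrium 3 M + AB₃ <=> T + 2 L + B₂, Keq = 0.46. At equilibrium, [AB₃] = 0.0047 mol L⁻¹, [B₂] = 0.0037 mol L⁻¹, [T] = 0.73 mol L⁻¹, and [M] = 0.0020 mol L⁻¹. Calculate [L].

At equilibrium, Keq = [T]·[L]²·[B₂] / ([M]³·[AB₃]) = 0.46.
(0.73)·([L])²·(0.0037) / ((0.0020)³·(0.0047)) = 0.46
[L]² = 6.40×10⁻⁹ ⇒ [L] = 8.0×10⁻⁵ mol L⁻¹

[L] = 8.0×10⁻⁵ mol L⁻¹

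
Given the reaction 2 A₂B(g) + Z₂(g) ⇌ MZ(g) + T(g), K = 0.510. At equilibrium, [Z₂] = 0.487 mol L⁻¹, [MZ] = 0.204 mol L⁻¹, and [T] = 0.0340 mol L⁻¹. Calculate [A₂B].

[A₂B] = 0.167 mol L⁻¹

At equilibrium, K = [MZ]·[T] / ([A₂B]²·[Z₂]) = 0.510.
(0.204)·(0.0340) / (([A₂B])²·(0.487)) = 0.510
[A₂B]² = 0.0279 ⇒ [A₂B] = 0.167 mol L⁻¹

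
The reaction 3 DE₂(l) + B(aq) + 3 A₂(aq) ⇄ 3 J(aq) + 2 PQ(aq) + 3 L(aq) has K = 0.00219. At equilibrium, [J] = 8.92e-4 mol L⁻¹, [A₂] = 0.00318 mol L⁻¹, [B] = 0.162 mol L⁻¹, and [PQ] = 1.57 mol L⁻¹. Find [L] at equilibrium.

[L] = 0.187 mol L⁻¹

(DE₂ is a pure liquid — omitted from K.)
At equilibrium, K = [J]³·[PQ]²·[L]³ / ([B]·[A₂]³) = 0.00219.
(8.92e-4)³·(1.57)²·([L])³ / ((0.162)·(0.00318)³) = 0.00219
[L]³ = 0.00652 ⇒ [L] = 0.187 mol L⁻¹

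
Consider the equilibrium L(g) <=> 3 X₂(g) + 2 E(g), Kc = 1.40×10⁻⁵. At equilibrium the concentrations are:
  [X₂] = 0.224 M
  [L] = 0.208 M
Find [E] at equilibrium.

[E] = 0.0161 M

At equilibrium, Kc = [X₂]³·[E]² / [L] = 1.40×10⁻⁵.
(0.224)³·([E])² / (0.208) = 1.40×10⁻⁵
[E]² = 2.59×10⁻⁴ ⇒ [E] = 0.0161 M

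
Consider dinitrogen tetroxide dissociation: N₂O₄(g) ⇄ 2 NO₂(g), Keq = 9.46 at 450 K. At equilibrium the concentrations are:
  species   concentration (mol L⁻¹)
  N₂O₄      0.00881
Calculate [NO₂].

[NO₂] = 0.289 mol L⁻¹

At equilibrium, Keq = [NO₂]² / [N₂O₄] = 9.46.
([NO₂])² / (0.00881) = 9.46
[NO₂]² = 0.0833 ⇒ [NO₂] = 0.289 mol L⁻¹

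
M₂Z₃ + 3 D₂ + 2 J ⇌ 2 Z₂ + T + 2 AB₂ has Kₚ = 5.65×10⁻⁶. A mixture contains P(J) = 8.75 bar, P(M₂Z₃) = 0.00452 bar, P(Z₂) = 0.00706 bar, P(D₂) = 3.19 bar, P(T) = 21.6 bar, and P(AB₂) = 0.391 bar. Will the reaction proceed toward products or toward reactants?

Qₚ = P(Z₂)²·P(T)·P(AB₂)² / (P(M₂Z₃)·P(D₂)³·P(J)²) = (0.00706)²·(21.6)·(0.391)² / ((0.00452)·(3.19)³·(8.75)²) = 1.47×10⁻⁵
Qₚ = 1.47×10⁻⁵ > Kₚ = 5.65×10⁻⁶, so the reverse reaction proceeds.

to the left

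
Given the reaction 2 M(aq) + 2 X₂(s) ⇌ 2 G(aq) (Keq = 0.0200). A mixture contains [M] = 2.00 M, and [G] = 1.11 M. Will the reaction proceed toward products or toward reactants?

toward reactants

(X₂ is a pure solid — omitted from Q.)
Q = [G]² / [M]² = (1.11)² / (2.00)² = 0.308
Q = 0.308 > Keq = 0.0200, so the reverse reaction proceeds.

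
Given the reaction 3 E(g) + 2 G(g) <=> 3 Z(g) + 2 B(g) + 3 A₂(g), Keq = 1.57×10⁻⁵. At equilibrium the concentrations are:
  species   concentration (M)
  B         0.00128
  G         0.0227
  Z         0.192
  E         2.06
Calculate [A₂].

At equilibrium, Keq = [Z]³·[B]²·[A₂]³ / ([E]³·[G]²) = 1.57×10⁻⁵.
(0.192)³·(0.00128)²·([A₂])³ / ((2.06)³·(0.0227)²) = 1.57×10⁻⁵
[A₂]³ = 6.10 ⇒ [A₂] = 1.83 M

[A₂] = 1.83 M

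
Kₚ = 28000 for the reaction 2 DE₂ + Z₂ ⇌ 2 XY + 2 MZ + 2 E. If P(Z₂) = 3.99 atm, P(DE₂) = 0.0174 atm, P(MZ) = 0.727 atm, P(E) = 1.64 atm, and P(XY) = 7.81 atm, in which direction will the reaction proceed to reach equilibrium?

in the reverse direction

Qₚ = P(XY)²·P(MZ)²·P(E)² / (P(DE₂)²·P(Z₂)) = (7.81)²·(0.727)²·(1.64)² / ((0.0174)²·(3.99)) = 71800
Qₚ = 71800 > Kₚ = 28000, so the reverse reaction proceeds.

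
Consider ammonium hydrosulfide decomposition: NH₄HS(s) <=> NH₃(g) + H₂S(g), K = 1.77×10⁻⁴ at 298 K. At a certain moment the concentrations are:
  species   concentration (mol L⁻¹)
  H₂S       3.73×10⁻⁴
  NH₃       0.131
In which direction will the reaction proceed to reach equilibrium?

in the forward direction

(NH₄HS is a pure solid — omitted from Q.)
Q = [NH₃]·[H₂S] = (0.131)·(3.73×10⁻⁴) = 4.89×10⁻⁵
Q = 4.89×10⁻⁵ < K = 1.77×10⁻⁴, so the forward reaction proceeds.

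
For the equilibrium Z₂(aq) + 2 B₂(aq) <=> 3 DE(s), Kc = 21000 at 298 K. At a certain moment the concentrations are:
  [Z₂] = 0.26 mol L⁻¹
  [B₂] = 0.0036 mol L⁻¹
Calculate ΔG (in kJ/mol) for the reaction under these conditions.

(DE is a pure solid — omitted from Qc.)
Qc = 1 / ([Z₂]·[B₂]²) = 1 / ((0.26)·(0.0036)²) = 2.97e5
ΔG = RT ln(Qc/Kc) = (8.314 J mol⁻¹ K⁻¹)(298 K) × ln(2.97e5/21000)
   = (2.478 kJ/mol)(2.649) = 6.56 kJ/mol
ΔG > 0, so the forward reaction is non-spontaneous (proceeds in reverse).

ΔG = 6.56 kJ/mol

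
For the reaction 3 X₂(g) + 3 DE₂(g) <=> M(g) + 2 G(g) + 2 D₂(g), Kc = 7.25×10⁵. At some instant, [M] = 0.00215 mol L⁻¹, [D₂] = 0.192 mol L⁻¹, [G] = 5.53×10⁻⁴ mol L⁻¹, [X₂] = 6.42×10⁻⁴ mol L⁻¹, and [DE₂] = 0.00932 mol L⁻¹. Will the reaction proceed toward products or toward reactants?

Qc = [M]·[G]²·[D₂]² / ([X₂]³·[DE₂]³) = (0.00215)·(5.53×10⁻⁴)²·(0.192)² / ((6.42×10⁻⁴)³·(0.00932)³) = 1.13×10⁵
Qc = 1.13×10⁵ < Kc = 7.25×10⁵, so the forward reaction proceeds.

forward (toward products)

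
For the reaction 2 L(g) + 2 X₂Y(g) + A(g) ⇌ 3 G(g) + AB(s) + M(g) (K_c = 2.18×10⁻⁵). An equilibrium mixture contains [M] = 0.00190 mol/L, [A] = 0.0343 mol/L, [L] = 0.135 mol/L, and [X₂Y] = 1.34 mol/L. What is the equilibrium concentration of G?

[G] = 0.0234 mol/L

(AB is a pure solid — omitted from K_c.)
At equilibrium, K_c = [G]³·[M] / ([L]²·[X₂Y]²·[A]) = 2.18×10⁻⁵.
([G])³·(0.00190) / ((0.135)²·(1.34)²·(0.0343)) = 2.18×10⁻⁵
[G]³ = 1.29×10⁻⁵ ⇒ [G] = 0.0234 mol/L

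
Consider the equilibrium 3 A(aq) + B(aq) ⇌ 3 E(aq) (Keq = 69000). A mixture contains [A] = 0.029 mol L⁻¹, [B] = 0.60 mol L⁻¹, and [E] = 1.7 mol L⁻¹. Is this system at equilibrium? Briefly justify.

Q = [E]³ / ([A]³·[B]) = (1.7)³ / ((0.029)³·(0.60)) = 3.4e5
Q = 3.4e5 > Keq = 69000: net reverse reaction.

no; Q > K, reaction proceeds in reverse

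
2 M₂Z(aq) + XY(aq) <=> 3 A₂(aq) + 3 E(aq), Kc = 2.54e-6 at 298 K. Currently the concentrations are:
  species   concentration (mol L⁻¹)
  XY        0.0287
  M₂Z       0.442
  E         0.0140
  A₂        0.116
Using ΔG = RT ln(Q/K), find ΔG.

ΔG = -2.98 kJ/mol

Qc = [A₂]³·[E]³ / ([M₂Z]²·[XY]) = (0.116)³·(0.0140)³ / ((0.442)²·(0.0287)) = 7.64e-7
ΔG = RT ln(Qc/Kc) = (8.314 J mol⁻¹ K⁻¹)(298 K) × ln(7.64e-7/2.54e-6)
   = (2.478 kJ/mol)(-1.201) = -2.98 kJ/mol
ΔG < 0, so the forward reaction is spontaneous (proceeds forward).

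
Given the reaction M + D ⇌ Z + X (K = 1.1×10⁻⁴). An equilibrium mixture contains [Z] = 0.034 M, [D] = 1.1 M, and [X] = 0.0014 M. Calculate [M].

[M] = 0.39 M

At equilibrium, K = [Z]·[X] / ([M]·[D]) = 1.1×10⁻⁴.
(0.034)·(0.0014) / (([M])·(1.1)) = 1.1×10⁻⁴
[M] = 0.393 = 0.39 M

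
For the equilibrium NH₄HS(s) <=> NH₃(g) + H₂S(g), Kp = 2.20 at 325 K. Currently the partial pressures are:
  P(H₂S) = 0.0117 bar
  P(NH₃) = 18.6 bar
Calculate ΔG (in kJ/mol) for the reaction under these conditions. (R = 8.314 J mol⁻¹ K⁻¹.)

ΔG = -6.25 kJ/mol

(NH₄HS is a pure solid — omitted from Qp.)
Qp = P(NH₃)·P(H₂S) = (18.6)·(0.0117) = 0.218
ΔG = RT ln(Qp/Kp) = (8.314 J mol⁻¹ K⁻¹)(325 K) × ln(0.218/2.20)
   = (2.702 kJ/mol)(-2.312) = -6.25 kJ/mol
ΔG < 0, so the forward reaction is spontaneous (proceeds forward).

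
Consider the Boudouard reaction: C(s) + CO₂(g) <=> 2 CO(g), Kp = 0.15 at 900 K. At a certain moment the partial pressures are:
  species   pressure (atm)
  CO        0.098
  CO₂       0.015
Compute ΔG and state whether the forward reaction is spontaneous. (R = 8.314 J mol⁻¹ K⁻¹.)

(C is a pure solid — omitted from Qp.)
Qp = P(CO)² / P(CO₂) = (0.098)² / (0.015) = 0.640
ΔG = RT ln(Qp/Kp) = (8.314 J mol⁻¹ K⁻¹)(900 K) × ln(0.640/0.15)
   = (7.483 kJ/mol)(1.451) = 10.9 kJ/mol
ΔG > 0, so the forward reaction is non-spontaneous (proceeds in reverse).

ΔG = 10.9 kJ/mol; the forward reaction is non-spontaneous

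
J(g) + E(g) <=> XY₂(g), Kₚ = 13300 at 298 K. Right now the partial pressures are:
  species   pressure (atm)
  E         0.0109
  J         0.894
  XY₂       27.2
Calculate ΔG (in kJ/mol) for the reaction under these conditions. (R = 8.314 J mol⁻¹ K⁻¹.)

Qₚ = P(XY₂) / (P(J)·P(E)) = (27.2) / ((0.894)·(0.0109)) = 2790
ΔG = RT ln(Qₚ/Kₚ) = (8.314 J mol⁻¹ K⁻¹)(298 K) × ln(2790/13300)
   = (2.478 kJ/mol)(-1.562) = -3.87 kJ/mol
ΔG < 0, so the forward reaction is spontaneous (proceeds forward).

ΔG = -3.87 kJ/mol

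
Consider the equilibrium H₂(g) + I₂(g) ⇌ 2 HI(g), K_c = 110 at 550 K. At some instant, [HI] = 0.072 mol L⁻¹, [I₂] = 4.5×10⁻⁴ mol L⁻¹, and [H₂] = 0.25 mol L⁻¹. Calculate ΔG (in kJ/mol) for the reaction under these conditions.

ΔG = -3.98 kJ/mol

Q_c = [HI]² / ([H₂]·[I₂]) = (0.072)² / ((0.25)·(4.5×10⁻⁴)) = 46.1
ΔG = RT ln(Q_c/K_c) = (8.314 J mol⁻¹ K⁻¹)(550 K) × ln(46.1/110)
   = (4.573 kJ/mol)(-0.8697) = -3.98 kJ/mol
ΔG < 0, so the forward reaction is spontaneous (proceeds forward).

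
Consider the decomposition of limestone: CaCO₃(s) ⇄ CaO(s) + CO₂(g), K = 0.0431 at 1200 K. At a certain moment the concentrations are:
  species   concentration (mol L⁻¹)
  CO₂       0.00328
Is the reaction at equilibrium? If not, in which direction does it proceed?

toward products

(CaCO₃, CaO are pure solids — omitted from Q.)
Q = [CO₂] = 0.00328
Q = 0.00328 < K = 0.0431, so the forward reaction proceeds.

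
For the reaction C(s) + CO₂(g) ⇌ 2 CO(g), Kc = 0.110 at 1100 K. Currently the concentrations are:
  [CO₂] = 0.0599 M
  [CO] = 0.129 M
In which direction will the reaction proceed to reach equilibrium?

(C is a pure solid — omitted from Qc.)
Qc = [CO]² / [CO₂] = (0.129)² / (0.0599) = 0.278
Qc = 0.278 > Kc = 0.110, so the reverse reaction proceeds.

to the left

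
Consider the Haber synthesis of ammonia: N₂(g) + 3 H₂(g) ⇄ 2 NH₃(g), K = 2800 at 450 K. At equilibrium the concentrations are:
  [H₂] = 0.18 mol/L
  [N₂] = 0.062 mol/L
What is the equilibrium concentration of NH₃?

[NH₃] = 1.0 mol/L

At equilibrium, K = [NH₃]² / ([N₂]·[H₂]³) = 2800.
([NH₃])² / ((0.062)·(0.18)³) = 2800
[NH₃]² = 1.01 ⇒ [NH₃] = 1.0 mol/L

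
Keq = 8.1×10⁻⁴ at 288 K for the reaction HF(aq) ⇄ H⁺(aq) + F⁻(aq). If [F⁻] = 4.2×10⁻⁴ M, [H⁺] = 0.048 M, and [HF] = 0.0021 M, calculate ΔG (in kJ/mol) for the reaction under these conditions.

Q = [H⁺]·[F⁻] / [HF] = (0.048)·(4.2×10⁻⁴) / (0.0021) = 0.00960
ΔG = RT ln(Q/Keq) = (8.314 J mol⁻¹ K⁻¹)(288 K) × ln(0.00960/8.1×10⁻⁴)
   = (2.394 kJ/mol)(2.472) = 5.92 kJ/mol
ΔG > 0, so the forward reaction is non-spontaneous (proceeds in reverse).

ΔG = 5.92 kJ/mol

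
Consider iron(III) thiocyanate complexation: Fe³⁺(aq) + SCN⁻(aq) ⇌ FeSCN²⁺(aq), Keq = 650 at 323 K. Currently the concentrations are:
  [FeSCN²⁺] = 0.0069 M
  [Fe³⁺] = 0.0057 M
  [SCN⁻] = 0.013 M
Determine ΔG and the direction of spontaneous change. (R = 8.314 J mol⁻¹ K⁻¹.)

Q = [FeSCN²⁺] / ([Fe³⁺]·[SCN⁻]) = (0.0069) / ((0.0057)·(0.013)) = 93.1
ΔG = RT ln(Q/Keq) = (8.314 J mol⁻¹ K⁻¹)(323 K) × ln(93.1/650)
   = (2.685 kJ/mol)(-1.943) = -5.22 kJ/mol
ΔG < 0, so the forward reaction is spontaneous (proceeds forward).

ΔG = -5.22 kJ/mol; the forward reaction is spontaneous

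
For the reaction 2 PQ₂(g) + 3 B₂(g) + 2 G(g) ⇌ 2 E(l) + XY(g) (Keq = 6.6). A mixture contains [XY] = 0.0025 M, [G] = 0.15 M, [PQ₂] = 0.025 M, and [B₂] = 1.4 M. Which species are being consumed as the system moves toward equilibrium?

(E is a pure liquid — omitted from Q.)
Q = [XY] / ([PQ₂]²·[B₂]³·[G]²) = (0.0025) / ((0.025)²·(1.4)³·(0.15)²) = 65
Q = 65 > Keq = 6.6: net reverse reaction.

E, XY (products)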